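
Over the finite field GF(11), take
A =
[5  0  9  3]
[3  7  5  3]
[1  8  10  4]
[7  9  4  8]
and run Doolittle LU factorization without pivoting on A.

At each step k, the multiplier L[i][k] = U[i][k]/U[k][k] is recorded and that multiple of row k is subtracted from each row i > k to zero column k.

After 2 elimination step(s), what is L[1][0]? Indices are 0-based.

L[1][0] = 5

k=0: U[0][0]=5
  eliminate (1,0): mult=5, new row 1: (0, 7, 4, 10); set L[1][0]=5
  eliminate (2,0): mult=9, new row 2: (0, 8, 6, 10); set L[2][0]=9
  eliminate (3,0): mult=8, new row 3: (0, 9, 9, 6); set L[3][0]=8
k=1: U[1][1]=7
  eliminate (2,1): mult=9, new row 2: (0, 0, 3, 8); set L[2][1]=9
  eliminate (3,1): mult=6, new row 3: (0, 0, 7, 1); set L[3][1]=6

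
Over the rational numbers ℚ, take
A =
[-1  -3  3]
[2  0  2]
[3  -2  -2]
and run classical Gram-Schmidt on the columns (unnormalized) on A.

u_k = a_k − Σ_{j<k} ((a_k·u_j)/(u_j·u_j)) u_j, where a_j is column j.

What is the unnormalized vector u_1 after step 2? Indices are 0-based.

Step 1: u_0 = a_0 = (-1, 2, 3).
Step 2: u_1 = a_1 − (-3/14)·u_0 = (-45/14, 3/7, -19/14).

u_1 = (-45/14, 3/7, -19/14)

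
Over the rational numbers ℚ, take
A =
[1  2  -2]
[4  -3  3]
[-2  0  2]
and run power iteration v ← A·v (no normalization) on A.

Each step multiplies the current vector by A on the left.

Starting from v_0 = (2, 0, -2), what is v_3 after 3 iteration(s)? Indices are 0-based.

v_3 = (70, 38, -108)

v_0 = (2, 0, -2).
v_1 = A·v_0 = (6, 2, -8).
v_2 = A·v_1 = (26, -6, -28).
v_3 = A·v_2 = (70, 38, -108).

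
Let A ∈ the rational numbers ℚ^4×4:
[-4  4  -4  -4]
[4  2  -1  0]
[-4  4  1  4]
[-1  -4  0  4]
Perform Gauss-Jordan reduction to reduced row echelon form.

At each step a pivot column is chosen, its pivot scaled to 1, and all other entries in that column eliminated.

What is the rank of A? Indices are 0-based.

rank = 4

[1] R0 /= -4  ⇒  (1, -1, 1, 1)
     R1 -= 4·R0  ⇒  (0, 6, -5, -4)
     R2 -= -4·R0  ⇒  (0, 0, 5, 8)
     R3 -= -1·R0  ⇒  (0, -5, 1, 5)
[2] R1 /= 6  ⇒  (0, 1, -5/6, -2/3)
     R0 -= -1·R1  ⇒  (1, 0, 1/6, 1/3)
     R3 -= -5·R1  ⇒  (0, 0, -19/6, 5/3)
[3] R2 /= 5  ⇒  (0, 0, 1, 8/5)
     R0 -= 1/6·R2  ⇒  (1, 0, 0, 1/15)
     R1 -= -5/6·R2  ⇒  (0, 1, 0, 2/3)
     R3 -= -19/6·R2  ⇒  (0, 0, 0, 101/15)
[4] R3 /= 101/15  ⇒  (0, 0, 0, 1)
     R0 -= 1/15·R3  ⇒  (1, 0, 0, 0)
     R1 -= 2/3·R3  ⇒  (0, 1, 0, 0)
     R2 -= 8/5·R3  ⇒  (0, 0, 1, 0)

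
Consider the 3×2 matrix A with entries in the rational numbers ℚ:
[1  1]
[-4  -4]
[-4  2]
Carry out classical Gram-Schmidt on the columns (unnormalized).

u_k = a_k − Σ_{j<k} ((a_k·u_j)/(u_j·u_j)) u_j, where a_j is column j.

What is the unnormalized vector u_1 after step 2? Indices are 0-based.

u_1 = (8/11, -32/11, 34/11)

Step 1: u_0 = a_0 = (1, -4, -4).
Step 2: u_1 = a_1 − (3/11)·u_0 = (8/11, -32/11, 34/11).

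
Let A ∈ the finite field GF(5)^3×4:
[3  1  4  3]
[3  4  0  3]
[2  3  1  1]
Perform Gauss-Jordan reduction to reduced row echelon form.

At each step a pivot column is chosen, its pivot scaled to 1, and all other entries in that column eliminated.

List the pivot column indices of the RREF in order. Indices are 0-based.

pivot columns: 0, 1, 2

pivot(0,0)=3: scale R0 → (1, 2, 3, 1)
  clear (1,0): R1 −= (3)R0 → (0, 3, 1, 0)
  clear (2,0): R2 −= (2)R0 → (0, 4, 0, 4)
pivot(1,1)=3: scale R1 → (0, 1, 2, 0)
  clear (0,1): R0 −= (2)R1 → (1, 0, 4, 1)
  clear (2,1): R2 −= (4)R1 → (0, 0, 2, 4)
pivot(2,2)=2: scale R2 → (0, 0, 1, 2)
  clear (0,2): R0 −= (4)R2 → (1, 0, 0, 3)
  clear (1,2): R1 −= (2)R2 → (0, 1, 0, 1)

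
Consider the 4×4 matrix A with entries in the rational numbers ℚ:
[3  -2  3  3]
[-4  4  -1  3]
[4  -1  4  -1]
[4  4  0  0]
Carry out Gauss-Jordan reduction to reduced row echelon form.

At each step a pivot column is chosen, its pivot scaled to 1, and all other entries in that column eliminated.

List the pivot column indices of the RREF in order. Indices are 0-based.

pivot columns: 0, 1, 2, 3

step 1: normalize row 0 (÷3) = (1, -2/3, 1, 1)
  row 1: subtract -4×row0 = (0, 4/3, 3, 7)
  row 2: subtract 4×row0 = (0, 5/3, 0, -5)
  row 3: subtract 4×row0 = (0, 20/3, -4, -4)
step 2: normalize row 1 (÷4/3) = (0, 1, 9/4, 21/4)
  row 0: subtract -2/3×row1 = (1, 0, 5/2, 9/2)
  row 2: subtract 5/3×row1 = (0, 0, -15/4, -55/4)
  row 3: subtract 20/3×row1 = (0, 0, -19, -39)
step 3: normalize row 2 (÷-15/4) = (0, 0, 1, 11/3)
  row 0: subtract 5/2×row2 = (1, 0, 0, -14/3)
  row 1: subtract 9/4×row2 = (0, 1, 0, -3)
  row 3: subtract -19×row2 = (0, 0, 0, 92/3)
step 4: normalize row 3 (÷92/3) = (0, 0, 0, 1)
  row 0: subtract -14/3×row3 = (1, 0, 0, 0)
  row 1: subtract -3×row3 = (0, 1, 0, 0)
  row 2: subtract 11/3×row3 = (0, 0, 1, 0)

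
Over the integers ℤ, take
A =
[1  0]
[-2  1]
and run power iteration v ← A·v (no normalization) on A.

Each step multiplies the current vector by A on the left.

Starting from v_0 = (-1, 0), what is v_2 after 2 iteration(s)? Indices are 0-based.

v_2 = (-1, 4)

v_0 = (-1, 0).
v_1 = A·v_0 = (-1, 2).
v_2 = A·v_1 = (-1, 4).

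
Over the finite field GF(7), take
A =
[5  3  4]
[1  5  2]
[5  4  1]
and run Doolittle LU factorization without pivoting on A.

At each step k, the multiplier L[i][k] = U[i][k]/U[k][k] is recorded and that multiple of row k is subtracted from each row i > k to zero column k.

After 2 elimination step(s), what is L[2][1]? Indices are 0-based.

k=0: U[0][0]=5
  eliminate (1,0): mult=3, new row 1: (0, 3, 4); set L[1][0]=3
  eliminate (2,0): mult=1, new row 2: (0, 1, 4); set L[2][0]=1
k=1: U[1][1]=3
  eliminate (2,1): mult=5, new row 2: (0, 0, 5); set L[2][1]=5

L[2][1] = 5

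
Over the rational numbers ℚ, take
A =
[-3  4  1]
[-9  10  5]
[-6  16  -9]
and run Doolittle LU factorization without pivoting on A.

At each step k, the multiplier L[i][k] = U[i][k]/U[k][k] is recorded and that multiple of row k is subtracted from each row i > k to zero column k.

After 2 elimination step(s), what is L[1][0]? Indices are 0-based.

L[1][0] = 3

k=0: U[0][0]=-3
  eliminate (1,0): mult=3, new row 1: (0, -2, 2); set L[1][0]=3
  eliminate (2,0): mult=2, new row 2: (0, 8, -11); set L[2][0]=2
k=1: U[1][1]=-2
  eliminate (2,1): mult=-4, new row 2: (0, 0, -3); set L[2][1]=-4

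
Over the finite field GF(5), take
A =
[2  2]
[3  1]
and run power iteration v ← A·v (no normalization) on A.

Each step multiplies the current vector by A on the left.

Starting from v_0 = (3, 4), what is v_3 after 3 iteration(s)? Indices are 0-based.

v_3 = (3, 2)

v_0 = (3, 4).
v_1 = A·v_0 = (4, 3).
v_2 = A·v_1 = (4, 0).
v_3 = A·v_2 = (3, 2).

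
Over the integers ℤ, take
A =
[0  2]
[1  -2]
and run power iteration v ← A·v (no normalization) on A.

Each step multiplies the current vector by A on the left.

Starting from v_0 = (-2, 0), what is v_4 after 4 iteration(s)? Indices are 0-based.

v_0 = (-2, 0).
v_1 = A·v_0 = (0, -2).
v_2 = A·v_1 = (-4, 4).
v_3 = A·v_2 = (8, -12).
v_4 = A·v_3 = (-24, 32).

v_4 = (-24, 32)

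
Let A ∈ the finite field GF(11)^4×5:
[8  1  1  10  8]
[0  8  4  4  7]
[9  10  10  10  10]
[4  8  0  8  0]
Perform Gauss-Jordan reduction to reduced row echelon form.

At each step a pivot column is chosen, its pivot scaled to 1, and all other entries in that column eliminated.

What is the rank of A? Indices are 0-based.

rank = 3

[1] R0 /= 8  ⇒  (1, 7, 7, 4, 1)
     R2 -= 9·R0  ⇒  (0, 2, 2, 7, 1)
     R3 -= 4·R0  ⇒  (0, 2, 5, 3, 7)
[2] R1 /= 8  ⇒  (0, 1, 6, 6, 5)
     R0 -= 7·R1  ⇒  (1, 0, 9, 6, 10)
     R2 -= 2·R1  ⇒  (0, 0, 1, 6, 2)
     R3 -= 2·R1  ⇒  (0, 0, 4, 2, 8)
[3] R2 /= 1  ⇒  (0, 0, 1, 6, 2)
     R0 -= 9·R2  ⇒  (1, 0, 0, 7, 3)
     R1 -= 6·R2  ⇒  (0, 1, 0, 3, 4)
     R3 -= 4·R2  ⇒  (0, 0, 0, 0, 0)
column 3 empty below row 3
column 4 empty below row 3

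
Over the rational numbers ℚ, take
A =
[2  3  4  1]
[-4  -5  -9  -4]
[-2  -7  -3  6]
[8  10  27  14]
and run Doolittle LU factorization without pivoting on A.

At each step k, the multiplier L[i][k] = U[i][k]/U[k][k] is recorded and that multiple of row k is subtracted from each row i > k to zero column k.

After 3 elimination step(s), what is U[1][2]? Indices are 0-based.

[col 0] pivot 2
  R1 -= -2*R0 → (0, 1, -1, -2)  (L[1][0] := -2)
  R2 -= -1*R0 → (0, -4, 1, 7)  (L[2][0] := -1)
  R3 -= 4*R0 → (0, -2, 11, 10)  (L[3][0] := 4)
[col 1] pivot 1
  R2 -= -4*R1 → (0, 0, -3, -1)  (L[2][1] := -4)
  R3 -= -2*R1 → (0, 0, 9, 6)  (L[3][1] := -2)
[col 2] pivot -3
  R3 -= -3*R2 → (0, 0, 0, 3)  (L[3][2] := -3)

U[1][2] = -1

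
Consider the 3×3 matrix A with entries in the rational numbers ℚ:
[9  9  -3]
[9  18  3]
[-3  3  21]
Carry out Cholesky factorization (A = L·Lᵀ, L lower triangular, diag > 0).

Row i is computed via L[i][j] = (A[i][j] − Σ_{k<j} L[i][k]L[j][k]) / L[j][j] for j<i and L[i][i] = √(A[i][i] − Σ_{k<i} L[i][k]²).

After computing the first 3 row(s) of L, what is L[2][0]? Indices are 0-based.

L[2][0] = -1

Step 1: L[0][0] = √(9) = 3.
  L[1][0] = (9) / L[0][0] = 3.
Step 2: L[1][1] = √(9) = 3.
  L[2][0] = (-3) / L[0][0] = -1.
  L[2][1] = (6) / L[1][1] = 2.
Step 3: L[2][2] = √(16) = 4.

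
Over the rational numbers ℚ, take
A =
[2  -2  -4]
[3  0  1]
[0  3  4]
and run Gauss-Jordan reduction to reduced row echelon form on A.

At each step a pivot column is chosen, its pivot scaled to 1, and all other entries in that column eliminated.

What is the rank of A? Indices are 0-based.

rank = 3

pivot(0,0)=2: scale R0 → (1, -1, -2)
  clear (1,0): R1 −= (3)R0 → (0, 3, 7)
pivot(1,1)=3: scale R1 → (0, 1, 7/3)
  clear (0,1): R0 −= (-1)R1 → (1, 0, 1/3)
  clear (2,1): R2 −= (3)R1 → (0, 0, -3)
pivot(2,2)=-3: scale R2 → (0, 0, 1)
  clear (0,2): R0 −= (1/3)R2 → (1, 0, 0)
  clear (1,2): R1 −= (7/3)R2 → (0, 1, 0)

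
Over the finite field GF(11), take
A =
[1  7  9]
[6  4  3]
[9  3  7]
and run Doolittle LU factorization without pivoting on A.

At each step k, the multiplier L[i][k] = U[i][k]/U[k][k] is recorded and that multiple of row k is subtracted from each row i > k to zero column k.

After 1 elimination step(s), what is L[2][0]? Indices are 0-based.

L[2][0] = 9

k=0: U[0][0]=1
  eliminate (1,0): mult=6, new row 1: (0, 6, 4); set L[1][0]=6
  eliminate (2,0): mult=9, new row 2: (0, 6, 3); set L[2][0]=9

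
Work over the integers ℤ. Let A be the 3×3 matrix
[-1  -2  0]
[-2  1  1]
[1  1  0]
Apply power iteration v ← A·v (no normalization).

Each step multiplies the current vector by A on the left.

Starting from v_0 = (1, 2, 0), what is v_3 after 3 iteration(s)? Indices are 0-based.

v_0 = (1, 2, 0).
v_1 = A·v_0 = (-5, 0, 3).
v_2 = A·v_1 = (5, 13, -5).
v_3 = A·v_2 = (-31, -2, 18).

v_3 = (-31, -2, 18)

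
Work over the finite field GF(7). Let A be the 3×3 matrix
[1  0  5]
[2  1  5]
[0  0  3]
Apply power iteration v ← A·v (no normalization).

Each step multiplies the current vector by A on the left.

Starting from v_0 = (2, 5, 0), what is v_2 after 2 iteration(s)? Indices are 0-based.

v_2 = (2, 6, 0)

v_0 = (2, 5, 0).
v_1 = A·v_0 = (2, 2, 0).
v_2 = A·v_1 = (2, 6, 0).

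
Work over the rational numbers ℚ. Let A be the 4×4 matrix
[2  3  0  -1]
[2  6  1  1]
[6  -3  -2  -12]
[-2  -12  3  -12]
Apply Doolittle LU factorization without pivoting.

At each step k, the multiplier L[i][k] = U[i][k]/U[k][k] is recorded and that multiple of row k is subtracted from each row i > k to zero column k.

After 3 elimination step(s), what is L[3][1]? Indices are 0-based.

L[3][1] = -3

k=0: U[0][0]=2
  eliminate (1,0): mult=1, new row 1: (0, 3, 1, 2); set L[1][0]=1
  eliminate (2,0): mult=3, new row 2: (0, -12, -2, -9); set L[2][0]=3
  eliminate (3,0): mult=-1, new row 3: (0, -9, 3, -13); set L[3][0]=-1
k=1: U[1][1]=3
  eliminate (2,1): mult=-4, new row 2: (0, 0, 2, -1); set L[2][1]=-4
  eliminate (3,1): mult=-3, new row 3: (0, 0, 6, -7); set L[3][1]=-3
k=2: U[2][2]=2
  eliminate (3,2): mult=3, new row 3: (0, 0, 0, -4); set L[3][2]=3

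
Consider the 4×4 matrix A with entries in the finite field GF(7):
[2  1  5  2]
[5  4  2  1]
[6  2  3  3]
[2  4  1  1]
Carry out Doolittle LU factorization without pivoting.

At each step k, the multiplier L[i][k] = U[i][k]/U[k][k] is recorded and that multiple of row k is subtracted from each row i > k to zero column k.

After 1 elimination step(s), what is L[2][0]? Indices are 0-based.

k=0: U[0][0]=2
  eliminate (1,0): mult=6, new row 1: (0, 5, 0, 3); set L[1][0]=6
  eliminate (2,0): mult=3, new row 2: (0, 6, 2, 4); set L[2][0]=3
  eliminate (3,0): mult=1, new row 3: (0, 3, 3, 6); set L[3][0]=1

L[2][0] = 3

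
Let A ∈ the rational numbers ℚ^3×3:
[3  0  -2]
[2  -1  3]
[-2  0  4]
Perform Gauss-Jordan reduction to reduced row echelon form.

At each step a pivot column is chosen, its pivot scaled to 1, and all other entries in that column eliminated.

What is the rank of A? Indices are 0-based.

pivot(0,0)=3: scale R0 → (1, 0, -2/3)
  clear (1,0): R1 −= (2)R0 → (0, -1, 13/3)
  clear (2,0): R2 −= (-2)R0 → (0, 0, 8/3)
pivot(1,1)=-1: scale R1 → (0, 1, -13/3)
pivot(2,2)=8/3: scale R2 → (0, 0, 1)
  clear (0,2): R0 −= (-2/3)R2 → (1, 0, 0)
  clear (1,2): R1 −= (-13/3)R2 → (0, 1, 0)

rank = 3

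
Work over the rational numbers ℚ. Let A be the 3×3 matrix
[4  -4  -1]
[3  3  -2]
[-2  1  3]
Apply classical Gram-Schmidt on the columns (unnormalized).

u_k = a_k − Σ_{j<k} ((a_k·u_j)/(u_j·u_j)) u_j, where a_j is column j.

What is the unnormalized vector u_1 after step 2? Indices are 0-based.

u_1 = (-80/29, 114/29, 11/29)

Step 1: u_0 = a_0 = (4, 3, -2).
Step 2: u_1 = a_1 − (-9/29)·u_0 = (-80/29, 114/29, 11/29).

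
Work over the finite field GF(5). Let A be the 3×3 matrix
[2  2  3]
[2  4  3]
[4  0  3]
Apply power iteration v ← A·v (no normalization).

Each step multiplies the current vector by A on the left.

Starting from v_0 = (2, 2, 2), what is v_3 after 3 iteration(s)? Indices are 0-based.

v_3 = (0, 4, 3)

v_0 = (2, 2, 2).
v_1 = A·v_0 = (4, 3, 4).
v_2 = A·v_1 = (1, 2, 3).
v_3 = A·v_2 = (0, 4, 3).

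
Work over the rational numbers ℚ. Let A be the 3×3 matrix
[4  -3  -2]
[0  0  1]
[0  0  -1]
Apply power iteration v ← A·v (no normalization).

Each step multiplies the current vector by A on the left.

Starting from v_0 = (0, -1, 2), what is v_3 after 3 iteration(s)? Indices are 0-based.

v_0 = (0, -1, 2).
v_1 = A·v_0 = (-1, 2, -2).
v_2 = A·v_1 = (-6, -2, 2).
v_3 = A·v_2 = (-22, 2, -2).

v_3 = (-22, 2, -2)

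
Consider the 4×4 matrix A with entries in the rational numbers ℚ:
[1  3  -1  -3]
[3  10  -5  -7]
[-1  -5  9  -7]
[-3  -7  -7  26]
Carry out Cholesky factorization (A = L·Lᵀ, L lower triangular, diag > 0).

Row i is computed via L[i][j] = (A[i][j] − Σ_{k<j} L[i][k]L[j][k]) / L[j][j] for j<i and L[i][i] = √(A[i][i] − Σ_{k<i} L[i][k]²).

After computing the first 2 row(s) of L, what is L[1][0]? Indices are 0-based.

L[1][0] = 3

Step 1: L[0][0] = √(1) = 1.
  L[1][0] = (3) / L[0][0] = 3.
Step 2: L[1][1] = √(1) = 1.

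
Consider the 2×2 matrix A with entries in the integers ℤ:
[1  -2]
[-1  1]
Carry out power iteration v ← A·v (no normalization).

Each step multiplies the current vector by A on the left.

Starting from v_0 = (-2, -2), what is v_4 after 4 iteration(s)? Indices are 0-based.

v_4 = (14, -10)

v_0 = (-2, -2).
v_1 = A·v_0 = (2, 0).
v_2 = A·v_1 = (2, -2).
v_3 = A·v_2 = (6, -4).
v_4 = A·v_3 = (14, -10).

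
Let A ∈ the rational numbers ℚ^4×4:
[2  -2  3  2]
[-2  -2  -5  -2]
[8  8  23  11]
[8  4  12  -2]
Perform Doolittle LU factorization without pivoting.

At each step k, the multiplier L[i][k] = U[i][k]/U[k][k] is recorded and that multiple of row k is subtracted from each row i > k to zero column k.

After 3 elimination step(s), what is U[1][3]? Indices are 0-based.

U[1][3] = 0

[col 0] pivot 2
  R1 -= -1*R0 → (0, -4, -2, 0)  (L[1][0] := -1)
  R2 -= 4*R0 → (0, 16, 11, 3)  (L[2][0] := 4)
  R3 -= 4*R0 → (0, 12, 0, -10)  (L[3][0] := 4)
[col 1] pivot -4
  R2 -= -4*R1 → (0, 0, 3, 3)  (L[2][1] := -4)
  R3 -= -3*R1 → (0, 0, -6, -10)  (L[3][1] := -3)
[col 2] pivot 3
  R3 -= -2*R2 → (0, 0, 0, -4)  (L[3][2] := -2)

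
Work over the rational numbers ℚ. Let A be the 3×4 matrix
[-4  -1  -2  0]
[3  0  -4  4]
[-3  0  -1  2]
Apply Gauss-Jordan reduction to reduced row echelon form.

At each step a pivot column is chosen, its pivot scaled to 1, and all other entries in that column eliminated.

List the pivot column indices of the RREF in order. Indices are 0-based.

pivot columns: 0, 1, 2

step 1: normalize row 0 (÷-4) = (1, 1/4, 1/2, 0)
  row 1: subtract 3×row0 = (0, -3/4, -11/2, 4)
  row 2: subtract -3×row0 = (0, 3/4, 1/2, 2)
step 2: normalize row 1 (÷-3/4) = (0, 1, 22/3, -16/3)
  row 0: subtract 1/4×row1 = (1, 0, -4/3, 4/3)
  row 2: subtract 3/4×row1 = (0, 0, -5, 6)
step 3: normalize row 2 (÷-5) = (0, 0, 1, -6/5)
  row 0: subtract -4/3×row2 = (1, 0, 0, -4/15)
  row 1: subtract 22/3×row2 = (0, 1, 0, 52/15)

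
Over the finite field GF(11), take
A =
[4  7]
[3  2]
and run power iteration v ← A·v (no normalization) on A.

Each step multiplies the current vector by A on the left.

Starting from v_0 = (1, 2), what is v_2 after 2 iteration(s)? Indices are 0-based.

v_2 = (0, 2)

v_0 = (1, 2).
v_1 = A·v_0 = (7, 7).
v_2 = A·v_1 = (0, 2).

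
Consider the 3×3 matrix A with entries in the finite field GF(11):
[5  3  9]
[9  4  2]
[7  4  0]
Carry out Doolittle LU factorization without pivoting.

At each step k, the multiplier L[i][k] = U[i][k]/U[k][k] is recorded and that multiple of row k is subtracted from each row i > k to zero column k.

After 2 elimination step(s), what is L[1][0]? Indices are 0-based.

L[1][0] = 4

[col 0] pivot 5
  R1 -= 4*R0 → (0, 3, 10)  (L[1][0] := 4)
  R2 -= 8*R0 → (0, 2, 5)  (L[2][0] := 8)
[col 1] pivot 3
  R2 -= 8*R1 → (0, 0, 2)  (L[2][1] := 8)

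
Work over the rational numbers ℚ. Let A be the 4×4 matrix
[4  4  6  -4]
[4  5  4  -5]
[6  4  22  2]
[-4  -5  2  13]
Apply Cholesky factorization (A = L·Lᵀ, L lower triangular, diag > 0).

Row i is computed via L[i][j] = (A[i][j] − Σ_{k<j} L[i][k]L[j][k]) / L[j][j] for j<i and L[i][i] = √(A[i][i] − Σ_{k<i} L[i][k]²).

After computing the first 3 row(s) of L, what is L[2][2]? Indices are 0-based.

Step 1: L[0][0] = √(4) = 2.
  L[1][0] = (4) / L[0][0] = 2.
Step 2: L[1][1] = √(1) = 1.
  L[2][0] = (6) / L[0][0] = 3.
  L[2][1] = (-2) / L[1][1] = -2.
Step 3: L[2][2] = √(9) = 3.

L[2][2] = 3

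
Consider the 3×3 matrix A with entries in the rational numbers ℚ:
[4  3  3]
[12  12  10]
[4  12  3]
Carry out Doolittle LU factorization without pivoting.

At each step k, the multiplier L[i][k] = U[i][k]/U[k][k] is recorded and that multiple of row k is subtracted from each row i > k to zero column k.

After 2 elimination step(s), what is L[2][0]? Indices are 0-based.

L[2][0] = 1

Step 1: pivot at (0,0) is 4.
  row1 ← row1 − (3)·row0  ⇒  L[1][0]=3, U row1=(0, 3, 1)
  row2 ← row2 − (1)·row0  ⇒  L[2][0]=1, U row2=(0, 9, 0)
Step 2: pivot at (1,1) is 3.
  row2 ← row2 − (3)·row1  ⇒  L[2][1]=3, U row2=(0, 0, -3)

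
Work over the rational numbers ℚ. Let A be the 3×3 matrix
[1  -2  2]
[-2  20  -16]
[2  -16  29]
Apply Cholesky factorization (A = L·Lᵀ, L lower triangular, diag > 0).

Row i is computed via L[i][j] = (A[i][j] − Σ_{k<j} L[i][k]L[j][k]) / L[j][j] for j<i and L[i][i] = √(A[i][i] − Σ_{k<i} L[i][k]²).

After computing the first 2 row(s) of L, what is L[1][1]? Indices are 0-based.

Step 1: L[0][0] = √(1) = 1.
  L[1][0] = (-2) / L[0][0] = -2.
Step 2: L[1][1] = √(16) = 4.

L[1][1] = 4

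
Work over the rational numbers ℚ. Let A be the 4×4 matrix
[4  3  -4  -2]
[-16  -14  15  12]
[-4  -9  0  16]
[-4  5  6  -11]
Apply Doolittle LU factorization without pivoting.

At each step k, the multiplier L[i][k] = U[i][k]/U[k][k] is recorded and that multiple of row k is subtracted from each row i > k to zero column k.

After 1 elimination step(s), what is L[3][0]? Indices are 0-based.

L[3][0] = -1

Step 1: pivot at (0,0) is 4.
  row1 ← row1 − (-4)·row0  ⇒  L[1][0]=-4, U row1=(0, -2, -1, 4)
  row2 ← row2 − (-1)·row0  ⇒  L[2][0]=-1, U row2=(0, -6, -4, 14)
  row3 ← row3 − (-1)·row0  ⇒  L[3][0]=-1, U row3=(0, 8, 2, -13)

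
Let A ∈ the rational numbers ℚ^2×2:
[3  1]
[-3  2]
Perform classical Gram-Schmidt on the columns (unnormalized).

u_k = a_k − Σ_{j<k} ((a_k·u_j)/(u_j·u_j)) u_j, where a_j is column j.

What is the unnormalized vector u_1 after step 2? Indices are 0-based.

u_1 = (3/2, 3/2)

Step 1: u_0 = a_0 = (3, -3).
Step 2: u_1 = a_1 − (-1/6)·u_0 = (3/2, 3/2).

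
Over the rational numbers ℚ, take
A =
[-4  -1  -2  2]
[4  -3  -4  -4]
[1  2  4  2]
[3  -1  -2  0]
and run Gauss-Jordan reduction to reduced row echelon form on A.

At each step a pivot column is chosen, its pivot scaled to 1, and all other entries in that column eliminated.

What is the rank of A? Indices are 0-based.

pivot(0,0)=-4: scale R0 → (1, 1/4, 1/2, -1/2)
  clear (1,0): R1 −= (4)R0 → (0, -4, -6, -2)
  clear (2,0): R2 −= (1)R0 → (0, 7/4, 7/2, 5/2)
  clear (3,0): R3 −= (3)R0 → (0, -7/4, -7/2, 3/2)
pivot(1,1)=-4: scale R1 → (0, 1, 3/2, 1/2)
  clear (0,1): R0 −= (1/4)R1 → (1, 0, 1/8, -5/8)
  clear (2,1): R2 −= (7/4)R1 → (0, 0, 7/8, 13/8)
  clear (3,1): R3 −= (-7/4)R1 → (0, 0, -7/8, 19/8)
pivot(2,2)=7/8: scale R2 → (0, 0, 1, 13/7)
  clear (0,2): R0 −= (1/8)R2 → (1, 0, 0, -6/7)
  clear (1,2): R1 −= (3/2)R2 → (0, 1, 0, -16/7)
  clear (3,2): R3 −= (-7/8)R2 → (0, 0, 0, 4)
pivot(3,3)=4: scale R3 → (0, 0, 0, 1)
  clear (0,3): R0 −= (-6/7)R3 → (1, 0, 0, 0)
  clear (1,3): R1 −= (-16/7)R3 → (0, 1, 0, 0)
  clear (2,3): R2 −= (13/7)R3 → (0, 0, 1, 0)

rank = 4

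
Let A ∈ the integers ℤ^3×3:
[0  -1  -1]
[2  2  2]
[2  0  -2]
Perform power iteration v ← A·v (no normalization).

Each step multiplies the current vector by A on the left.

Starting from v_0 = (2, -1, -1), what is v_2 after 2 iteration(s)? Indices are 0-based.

v_0 = (2, -1, -1).
v_1 = A·v_0 = (2, 0, 6).
v_2 = A·v_1 = (-6, 16, -8).

v_2 = (-6, 16, -8)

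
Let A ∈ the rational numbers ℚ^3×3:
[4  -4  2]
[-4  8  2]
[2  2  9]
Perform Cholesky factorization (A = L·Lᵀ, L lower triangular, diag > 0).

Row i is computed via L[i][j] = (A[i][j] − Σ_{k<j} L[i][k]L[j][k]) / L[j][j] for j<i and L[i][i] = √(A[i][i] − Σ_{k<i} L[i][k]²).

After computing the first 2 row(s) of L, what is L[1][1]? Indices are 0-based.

L[1][1] = 2

Step 1: L[0][0] = √(4) = 2.
  L[1][0] = (-4) / L[0][0] = -2.
Step 2: L[1][1] = √(4) = 2.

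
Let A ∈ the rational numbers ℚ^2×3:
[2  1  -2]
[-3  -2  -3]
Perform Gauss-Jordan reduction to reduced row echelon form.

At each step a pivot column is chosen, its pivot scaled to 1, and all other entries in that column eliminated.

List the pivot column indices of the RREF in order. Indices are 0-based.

[1] R0 /= 2  ⇒  (1, 1/2, -1)
     R1 -= -3·R0  ⇒  (0, -1/2, -6)
[2] R1 /= -1/2  ⇒  (0, 1, 12)
     R0 -= 1/2·R1  ⇒  (1, 0, -7)

pivot columns: 0, 1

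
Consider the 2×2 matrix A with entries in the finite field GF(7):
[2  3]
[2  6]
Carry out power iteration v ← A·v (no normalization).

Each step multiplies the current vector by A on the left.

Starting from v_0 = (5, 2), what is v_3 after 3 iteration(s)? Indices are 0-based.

v_0 = (5, 2).
v_1 = A·v_0 = (2, 1).
v_2 = A·v_1 = (0, 3).
v_3 = A·v_2 = (2, 4).

v_3 = (2, 4)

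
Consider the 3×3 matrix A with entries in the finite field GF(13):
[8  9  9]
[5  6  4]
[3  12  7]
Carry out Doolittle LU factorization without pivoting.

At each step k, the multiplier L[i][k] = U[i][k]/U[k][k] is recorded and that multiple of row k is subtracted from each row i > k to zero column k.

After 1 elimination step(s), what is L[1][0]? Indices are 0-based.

L[1][0] = 12

[col 0] pivot 8
  R1 -= 12*R0 → (0, 2, 0)  (L[1][0] := 12)
  R2 -= 2*R0 → (0, 7, 2)  (L[2][0] := 2)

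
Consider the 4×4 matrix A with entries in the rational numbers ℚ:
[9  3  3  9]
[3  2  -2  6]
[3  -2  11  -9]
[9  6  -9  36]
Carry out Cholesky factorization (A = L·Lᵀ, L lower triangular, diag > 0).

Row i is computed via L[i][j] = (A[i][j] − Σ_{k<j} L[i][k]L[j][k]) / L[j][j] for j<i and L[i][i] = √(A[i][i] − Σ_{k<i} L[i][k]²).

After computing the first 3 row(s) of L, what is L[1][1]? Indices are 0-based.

L[1][1] = 1

Step 1: L[0][0] = √(9) = 3.
  L[1][0] = (3) / L[0][0] = 1.
Step 2: L[1][1] = √(1) = 1.
  L[2][0] = (3) / L[0][0] = 1.
  L[2][1] = (-3) / L[1][1] = -3.
Step 3: L[2][2] = √(1) = 1.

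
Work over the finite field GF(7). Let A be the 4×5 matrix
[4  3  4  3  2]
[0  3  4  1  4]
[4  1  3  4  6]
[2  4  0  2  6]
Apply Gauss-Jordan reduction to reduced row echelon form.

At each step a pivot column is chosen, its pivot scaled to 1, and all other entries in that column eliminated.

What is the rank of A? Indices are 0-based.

rank = 4

[1] R0 /= 4  ⇒  (1, 6, 1, 6, 4)
     R2 -= 4·R0  ⇒  (0, 5, 6, 1, 4)
     R3 -= 2·R0  ⇒  (0, 6, 5, 4, 5)
[2] R1 /= 3  ⇒  (0, 1, 6, 5, 6)
     R0 -= 6·R1  ⇒  (1, 0, 0, 4, 3)
     R2 -= 5·R1  ⇒  (0, 0, 4, 4, 2)
     R3 -= 6·R1  ⇒  (0, 0, 4, 2, 4)
[3] R2 /= 4  ⇒  (0, 0, 1, 1, 4)
     R1 -= 6·R2  ⇒  (0, 1, 0, 6, 3)
     R3 -= 4·R2  ⇒  (0, 0, 0, 5, 2)
[4] R3 /= 5  ⇒  (0, 0, 0, 1, 6)
     R0 -= 4·R3  ⇒  (1, 0, 0, 0, 0)
     R1 -= 6·R3  ⇒  (0, 1, 0, 0, 2)
     R2 -= 1·R3  ⇒  (0, 0, 1, 0, 5)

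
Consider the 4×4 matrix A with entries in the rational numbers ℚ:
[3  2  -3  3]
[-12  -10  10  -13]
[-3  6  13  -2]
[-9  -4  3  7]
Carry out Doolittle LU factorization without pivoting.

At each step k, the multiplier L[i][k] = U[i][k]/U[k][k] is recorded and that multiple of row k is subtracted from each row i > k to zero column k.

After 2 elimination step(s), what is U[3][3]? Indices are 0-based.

U[3][3] = 15

[col 0] pivot 3
  R1 -= -4*R0 → (0, -2, -2, -1)  (L[1][0] := -4)
  R2 -= -1*R0 → (0, 8, 10, 1)  (L[2][0] := -1)
  R3 -= -3*R0 → (0, 2, -6, 16)  (L[3][0] := -3)
[col 1] pivot -2
  R2 -= -4*R1 → (0, 0, 2, -3)  (L[2][1] := -4)
  R3 -= -1*R1 → (0, 0, -8, 15)  (L[3][1] := -1)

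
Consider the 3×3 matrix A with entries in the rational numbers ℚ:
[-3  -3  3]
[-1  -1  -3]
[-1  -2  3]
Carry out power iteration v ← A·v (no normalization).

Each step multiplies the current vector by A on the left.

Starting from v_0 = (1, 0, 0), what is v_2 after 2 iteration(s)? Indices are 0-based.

v_2 = (9, 7, 2)

v_0 = (1, 0, 0).
v_1 = A·v_0 = (-3, -1, -1).
v_2 = A·v_1 = (9, 7, 2).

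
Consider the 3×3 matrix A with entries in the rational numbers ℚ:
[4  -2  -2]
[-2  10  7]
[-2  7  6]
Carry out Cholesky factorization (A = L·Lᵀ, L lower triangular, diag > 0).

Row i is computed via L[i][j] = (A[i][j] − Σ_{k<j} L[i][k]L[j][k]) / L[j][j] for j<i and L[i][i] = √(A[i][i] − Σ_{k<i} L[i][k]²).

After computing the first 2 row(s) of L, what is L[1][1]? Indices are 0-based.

Step 1: L[0][0] = √(4) = 2.
  L[1][0] = (-2) / L[0][0] = -1.
Step 2: L[1][1] = √(9) = 3.

L[1][1] = 3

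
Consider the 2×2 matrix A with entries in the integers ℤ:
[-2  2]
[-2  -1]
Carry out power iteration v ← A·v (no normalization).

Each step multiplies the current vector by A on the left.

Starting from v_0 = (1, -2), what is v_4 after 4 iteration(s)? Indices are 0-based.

v_0 = (1, -2).
v_1 = A·v_0 = (-6, 0).
v_2 = A·v_1 = (12, 12).
v_3 = A·v_2 = (0, -36).
v_4 = A·v_3 = (-72, 36).

v_4 = (-72, 36)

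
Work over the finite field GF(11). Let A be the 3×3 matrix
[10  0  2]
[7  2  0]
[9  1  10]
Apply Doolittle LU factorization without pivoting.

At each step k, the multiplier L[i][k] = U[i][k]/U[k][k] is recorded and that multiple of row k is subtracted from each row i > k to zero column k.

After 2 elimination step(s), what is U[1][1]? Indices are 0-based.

[col 0] pivot 10
  R1 -= 4*R0 → (0, 2, 3)  (L[1][0] := 4)
  R2 -= 2*R0 → (0, 1, 6)  (L[2][0] := 2)
[col 1] pivot 2
  R2 -= 6*R1 → (0, 0, 10)  (L[2][1] := 6)

U[1][1] = 2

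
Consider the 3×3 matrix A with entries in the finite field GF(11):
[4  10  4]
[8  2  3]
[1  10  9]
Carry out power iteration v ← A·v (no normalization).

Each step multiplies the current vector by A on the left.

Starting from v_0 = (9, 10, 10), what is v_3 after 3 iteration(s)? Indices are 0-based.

v_3 = (6, 3, 4)

v_0 = (9, 10, 10).
v_1 = A·v_0 = (0, 1, 1).
v_2 = A·v_1 = (3, 5, 8).
v_3 = A·v_2 = (6, 3, 4).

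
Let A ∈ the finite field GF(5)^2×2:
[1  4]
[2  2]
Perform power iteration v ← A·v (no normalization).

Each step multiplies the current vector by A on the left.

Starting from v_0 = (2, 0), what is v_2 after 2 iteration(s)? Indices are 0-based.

v_0 = (2, 0).
v_1 = A·v_0 = (2, 4).
v_2 = A·v_1 = (3, 2).

v_2 = (3, 2)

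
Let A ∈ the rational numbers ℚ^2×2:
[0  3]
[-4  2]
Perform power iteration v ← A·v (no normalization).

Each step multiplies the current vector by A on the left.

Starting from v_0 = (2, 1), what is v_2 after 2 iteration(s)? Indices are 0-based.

v_0 = (2, 1).
v_1 = A·v_0 = (3, -6).
v_2 = A·v_1 = (-18, -24).

v_2 = (-18, -24)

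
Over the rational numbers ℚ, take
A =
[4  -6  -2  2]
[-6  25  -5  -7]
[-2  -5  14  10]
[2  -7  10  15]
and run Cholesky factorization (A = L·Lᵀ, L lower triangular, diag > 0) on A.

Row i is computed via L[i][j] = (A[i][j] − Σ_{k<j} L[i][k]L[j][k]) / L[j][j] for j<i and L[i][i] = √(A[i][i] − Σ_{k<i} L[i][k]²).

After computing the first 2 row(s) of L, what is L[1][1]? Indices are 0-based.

L[1][1] = 4

Step 1: L[0][0] = √(4) = 2.
  L[1][0] = (-6) / L[0][0] = -3.
Step 2: L[1][1] = √(16) = 4.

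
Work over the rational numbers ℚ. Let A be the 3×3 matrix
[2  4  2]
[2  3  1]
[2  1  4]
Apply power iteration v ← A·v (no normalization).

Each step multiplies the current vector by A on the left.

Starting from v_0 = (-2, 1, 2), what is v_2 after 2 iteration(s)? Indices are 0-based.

v_0 = (-2, 1, 2).
v_1 = A·v_0 = (4, 1, 5).
v_2 = A·v_1 = (22, 16, 29).

v_2 = (22, 16, 29)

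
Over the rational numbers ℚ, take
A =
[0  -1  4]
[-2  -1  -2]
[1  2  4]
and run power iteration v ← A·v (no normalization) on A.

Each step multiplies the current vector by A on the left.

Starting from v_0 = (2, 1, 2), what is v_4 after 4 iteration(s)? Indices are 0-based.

v_4 = (747, -489, 447)

v_0 = (2, 1, 2).
v_1 = A·v_0 = (7, -9, 12).
v_2 = A·v_1 = (57, -29, 37).
v_3 = A·v_2 = (177, -159, 147).
v_4 = A·v_3 = (747, -489, 447).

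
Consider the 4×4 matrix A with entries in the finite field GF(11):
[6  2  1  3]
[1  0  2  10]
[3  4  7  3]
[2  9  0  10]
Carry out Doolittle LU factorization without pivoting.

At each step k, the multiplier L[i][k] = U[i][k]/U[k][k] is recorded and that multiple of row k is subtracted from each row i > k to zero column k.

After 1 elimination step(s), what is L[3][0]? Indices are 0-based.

L[3][0] = 4

k=0: U[0][0]=6
  eliminate (1,0): mult=2, new row 1: (0, 7, 0, 4); set L[1][0]=2
  eliminate (2,0): mult=6, new row 2: (0, 3, 1, 7); set L[2][0]=6
  eliminate (3,0): mult=4, new row 3: (0, 1, 7, 9); set L[3][0]=4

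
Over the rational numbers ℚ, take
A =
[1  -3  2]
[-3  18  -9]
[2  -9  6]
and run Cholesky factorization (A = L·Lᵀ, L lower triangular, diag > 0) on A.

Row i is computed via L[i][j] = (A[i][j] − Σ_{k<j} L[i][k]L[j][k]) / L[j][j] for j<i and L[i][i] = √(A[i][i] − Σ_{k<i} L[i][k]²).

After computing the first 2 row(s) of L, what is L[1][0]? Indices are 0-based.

Step 1: L[0][0] = √(1) = 1.
  L[1][0] = (-3) / L[0][0] = -3.
Step 2: L[1][1] = √(9) = 3.

L[1][0] = -3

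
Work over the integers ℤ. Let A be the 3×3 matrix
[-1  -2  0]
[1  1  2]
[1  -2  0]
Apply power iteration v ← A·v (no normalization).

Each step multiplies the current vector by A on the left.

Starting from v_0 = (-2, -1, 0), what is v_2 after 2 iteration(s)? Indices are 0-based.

v_2 = (2, 1, 10)

v_0 = (-2, -1, 0).
v_1 = A·v_0 = (4, -3, 0).
v_2 = A·v_1 = (2, 1, 10).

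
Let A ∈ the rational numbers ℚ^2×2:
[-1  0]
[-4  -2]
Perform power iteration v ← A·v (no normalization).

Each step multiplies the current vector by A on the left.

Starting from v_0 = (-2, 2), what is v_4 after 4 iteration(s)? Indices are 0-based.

v_4 = (-2, -88)

v_0 = (-2, 2).
v_1 = A·v_0 = (2, 4).
v_2 = A·v_1 = (-2, -16).
v_3 = A·v_2 = (2, 40).
v_4 = A·v_3 = (-2, -88).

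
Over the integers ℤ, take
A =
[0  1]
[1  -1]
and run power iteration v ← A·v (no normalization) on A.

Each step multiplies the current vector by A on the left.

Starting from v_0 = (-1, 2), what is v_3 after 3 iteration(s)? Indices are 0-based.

v_3 = (5, -8)

v_0 = (-1, 2).
v_1 = A·v_0 = (2, -3).
v_2 = A·v_1 = (-3, 5).
v_3 = A·v_2 = (5, -8).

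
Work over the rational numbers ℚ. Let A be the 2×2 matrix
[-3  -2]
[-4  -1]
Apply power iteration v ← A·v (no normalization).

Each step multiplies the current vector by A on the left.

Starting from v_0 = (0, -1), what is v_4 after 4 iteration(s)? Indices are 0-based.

v_0 = (0, -1).
v_1 = A·v_0 = (2, 1).
v_2 = A·v_1 = (-8, -9).
v_3 = A·v_2 = (42, 41).
v_4 = A·v_3 = (-208, -209).

v_4 = (-208, -209)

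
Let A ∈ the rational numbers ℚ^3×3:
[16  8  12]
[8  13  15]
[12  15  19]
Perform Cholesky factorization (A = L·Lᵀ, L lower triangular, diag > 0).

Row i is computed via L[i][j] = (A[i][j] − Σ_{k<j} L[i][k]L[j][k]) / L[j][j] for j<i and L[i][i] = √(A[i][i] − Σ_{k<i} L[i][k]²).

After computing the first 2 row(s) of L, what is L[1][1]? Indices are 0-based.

Step 1: L[0][0] = √(16) = 4.
  L[1][0] = (8) / L[0][0] = 2.
Step 2: L[1][1] = √(9) = 3.

L[1][1] = 3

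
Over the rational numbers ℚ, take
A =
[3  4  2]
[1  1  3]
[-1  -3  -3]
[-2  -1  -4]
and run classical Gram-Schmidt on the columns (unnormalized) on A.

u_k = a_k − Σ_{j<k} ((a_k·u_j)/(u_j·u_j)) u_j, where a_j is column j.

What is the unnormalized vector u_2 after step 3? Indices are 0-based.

Step 1: u_0 = a_0 = (3, 1, -1, -2).
Step 2: u_1 = a_1 − (6/5)·u_0 = (2/5, -1/5, -9/5, 7/5).
Step 3: u_2 = a_2 − (4/3)·u_0 − (0)·u_1 = (-2, 5/3, -5/3, -4/3).

u_2 = (-2, 5/3, -5/3, -4/3)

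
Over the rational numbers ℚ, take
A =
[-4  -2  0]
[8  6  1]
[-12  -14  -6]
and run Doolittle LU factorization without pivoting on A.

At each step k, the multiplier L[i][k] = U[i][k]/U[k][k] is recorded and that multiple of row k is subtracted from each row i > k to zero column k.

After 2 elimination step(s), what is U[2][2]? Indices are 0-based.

k=0: U[0][0]=-4
  eliminate (1,0): mult=-2, new row 1: (0, 2, 1); set L[1][0]=-2
  eliminate (2,0): mult=3, new row 2: (0, -8, -6); set L[2][0]=3
k=1: U[1][1]=2
  eliminate (2,1): mult=-4, new row 2: (0, 0, -2); set L[2][1]=-4

U[2][2] = -2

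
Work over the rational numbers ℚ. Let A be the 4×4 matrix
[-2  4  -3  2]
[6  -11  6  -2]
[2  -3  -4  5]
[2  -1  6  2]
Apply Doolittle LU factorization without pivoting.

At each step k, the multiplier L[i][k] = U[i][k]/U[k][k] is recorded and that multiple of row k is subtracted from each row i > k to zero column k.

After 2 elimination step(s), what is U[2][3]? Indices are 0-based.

[col 0] pivot -2
  R1 -= -3*R0 → (0, 1, -3, 4)  (L[1][0] := -3)
  R2 -= -1*R0 → (0, 1, -7, 7)  (L[2][0] := -1)
  R3 -= -1*R0 → (0, 3, 3, 4)  (L[3][0] := -1)
[col 1] pivot 1
  R2 -= 1*R1 → (0, 0, -4, 3)  (L[2][1] := 1)
  R3 -= 3*R1 → (0, 0, 12, -8)  (L[3][1] := 3)

U[2][3] = 3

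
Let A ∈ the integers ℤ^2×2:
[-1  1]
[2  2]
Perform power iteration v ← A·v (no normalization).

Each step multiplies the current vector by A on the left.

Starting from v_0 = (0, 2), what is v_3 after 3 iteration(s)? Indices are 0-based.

v_3 = (10, 28)

v_0 = (0, 2).
v_1 = A·v_0 = (2, 4).
v_2 = A·v_1 = (2, 12).
v_3 = A·v_2 = (10, 28).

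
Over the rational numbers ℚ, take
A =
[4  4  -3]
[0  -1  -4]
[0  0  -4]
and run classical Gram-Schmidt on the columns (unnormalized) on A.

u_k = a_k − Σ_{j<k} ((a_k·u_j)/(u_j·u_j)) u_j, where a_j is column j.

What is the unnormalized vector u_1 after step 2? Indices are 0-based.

u_1 = (0, -1, 0)

Step 1: u_0 = a_0 = (4, 0, 0).
Step 2: u_1 = a_1 − (1)·u_0 = (0, -1, 0).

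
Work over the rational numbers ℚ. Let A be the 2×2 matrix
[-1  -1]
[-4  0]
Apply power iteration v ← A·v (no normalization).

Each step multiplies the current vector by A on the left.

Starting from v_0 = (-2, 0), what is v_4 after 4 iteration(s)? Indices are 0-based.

v_0 = (-2, 0).
v_1 = A·v_0 = (2, 8).
v_2 = A·v_1 = (-10, -8).
v_3 = A·v_2 = (18, 40).
v_4 = A·v_3 = (-58, -72).

v_4 = (-58, -72)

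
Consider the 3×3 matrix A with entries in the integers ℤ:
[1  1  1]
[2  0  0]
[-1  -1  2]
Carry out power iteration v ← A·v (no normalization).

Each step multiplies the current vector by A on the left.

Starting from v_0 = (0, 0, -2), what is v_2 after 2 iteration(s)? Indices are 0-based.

v_0 = (0, 0, -2).
v_1 = A·v_0 = (-2, 0, -4).
v_2 = A·v_1 = (-6, -4, -6).

v_2 = (-6, -4, -6)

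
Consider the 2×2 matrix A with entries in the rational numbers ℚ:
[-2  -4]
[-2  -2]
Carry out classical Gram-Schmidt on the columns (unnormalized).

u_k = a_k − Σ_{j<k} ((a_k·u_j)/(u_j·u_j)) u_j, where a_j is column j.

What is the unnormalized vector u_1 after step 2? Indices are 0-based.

Step 1: u_0 = a_0 = (-2, -2).
Step 2: u_1 = a_1 − (3/2)·u_0 = (-1, 1).

u_1 = (-1, 1)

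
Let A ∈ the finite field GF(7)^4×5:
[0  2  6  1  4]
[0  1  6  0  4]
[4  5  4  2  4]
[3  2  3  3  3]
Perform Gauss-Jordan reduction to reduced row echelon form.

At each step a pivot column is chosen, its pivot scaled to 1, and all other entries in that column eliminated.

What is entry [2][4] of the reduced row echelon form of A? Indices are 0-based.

[1] R0 <-> R2
[1] R0 /= 4  ⇒  (1, 3, 1, 4, 1)
     R3 -= 3·R0  ⇒  (0, 0, 0, 5, 0)
[2] R1 /= 1  ⇒  (0, 1, 6, 0, 4)
     R0 -= 3·R1  ⇒  (1, 0, 4, 4, 3)
     R2 -= 2·R1  ⇒  (0, 0, 1, 1, 3)
[3] R2 /= 1  ⇒  (0, 0, 1, 1, 3)
     R0 -= 4·R2  ⇒  (1, 0, 0, 0, 5)
     R1 -= 6·R2  ⇒  (0, 1, 0, 1, 0)
[4] R3 /= 5  ⇒  (0, 0, 0, 1, 0)
     R1 -= 1·R3  ⇒  (0, 1, 0, 0, 0)
     R2 -= 1·R3  ⇒  (0, 0, 1, 0, 3)

M[2][4] = 3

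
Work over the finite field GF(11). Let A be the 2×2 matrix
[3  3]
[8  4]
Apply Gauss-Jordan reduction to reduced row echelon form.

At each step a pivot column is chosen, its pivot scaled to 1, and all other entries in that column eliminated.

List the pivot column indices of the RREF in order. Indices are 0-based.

pivot columns: 0, 1

[1] R0 /= 3  ⇒  (1, 1)
     R1 -= 8·R0  ⇒  (0, 7)
[2] R1 /= 7  ⇒  (0, 1)
     R0 -= 1·R1  ⇒  (1, 0)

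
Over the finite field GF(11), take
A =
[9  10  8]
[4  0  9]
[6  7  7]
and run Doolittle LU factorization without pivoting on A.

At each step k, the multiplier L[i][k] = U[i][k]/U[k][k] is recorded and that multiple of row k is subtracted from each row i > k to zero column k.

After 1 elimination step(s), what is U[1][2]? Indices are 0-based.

U[1][2] = 3

Step 1: pivot at (0,0) is 9.
  row1 ← row1 − (9)·row0  ⇒  L[1][0]=9, U row1=(0, 9, 3)
  row2 ← row2 − (8)·row0  ⇒  L[2][0]=8, U row2=(0, 4, 9)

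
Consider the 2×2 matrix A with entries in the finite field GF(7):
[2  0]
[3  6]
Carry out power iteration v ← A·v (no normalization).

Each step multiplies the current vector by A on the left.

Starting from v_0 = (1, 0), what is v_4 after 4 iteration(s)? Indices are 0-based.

v_4 = (2, 1)

v_0 = (1, 0).
v_1 = A·v_0 = (2, 3).
v_2 = A·v_1 = (4, 3).
v_3 = A·v_2 = (1, 2).
v_4 = A·v_3 = (2, 1).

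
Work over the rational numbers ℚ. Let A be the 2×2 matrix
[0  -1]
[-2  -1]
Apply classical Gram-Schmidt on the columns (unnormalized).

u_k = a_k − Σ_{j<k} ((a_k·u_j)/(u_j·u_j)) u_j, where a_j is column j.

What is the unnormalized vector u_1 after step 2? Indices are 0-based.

u_1 = (-1, 0)

Step 1: u_0 = a_0 = (0, -2).
Step 2: u_1 = a_1 − (1/2)·u_0 = (-1, 0).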